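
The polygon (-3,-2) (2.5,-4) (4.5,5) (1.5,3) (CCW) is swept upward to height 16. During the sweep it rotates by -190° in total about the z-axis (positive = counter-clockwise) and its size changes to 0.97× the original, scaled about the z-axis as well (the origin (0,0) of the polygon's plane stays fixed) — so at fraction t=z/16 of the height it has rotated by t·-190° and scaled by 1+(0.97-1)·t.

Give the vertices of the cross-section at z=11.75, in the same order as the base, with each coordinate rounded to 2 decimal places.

t = z/height = 11.75/16 = 0.734375
s = 1 + (scale-1)·z/height = 1 + (0.97-1)·11.75/16 = 0.977969
θ = twist·z/height = -190°·11.75/16 = -139.5313° = -2.435280 rad
cos θ = -0.760760, sin θ = -0.649033 (intermediates below are computed at full precision and shown rounded to 5 d.p.)
v1: (-3,-2) → rotate → (0.98421,3.46862) → ×s → (0.96253,3.39220) → (0.96,3.39)
v2: (2.5,-4) → rotate → (-4.49803,1.42046) → ×s → (-4.39894,1.38916) → (-4.40,1.39)
v3: (4.5,5) → rotate → (-0.17825,-6.72445) → ×s → (-0.17433,-6.57630) → (-0.17,-6.58)
v4: (1.5,3) → rotate → (0.80596,-3.25583) → ×s → (0.78820,-3.18410) → (0.79,-3.18)

Cross-section at z=11.75: (0.96,3.39) (-4.40,1.39) (-0.17,-6.58) (0.79,-3.18)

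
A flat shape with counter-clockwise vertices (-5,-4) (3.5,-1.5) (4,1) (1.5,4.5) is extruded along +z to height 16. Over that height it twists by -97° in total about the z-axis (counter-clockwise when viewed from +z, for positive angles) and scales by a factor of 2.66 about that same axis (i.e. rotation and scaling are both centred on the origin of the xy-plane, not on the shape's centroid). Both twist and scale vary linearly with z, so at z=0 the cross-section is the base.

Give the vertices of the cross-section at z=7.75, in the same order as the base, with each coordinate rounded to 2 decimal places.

t = z/height = 7.75/16 = 0.484375
s = 1 + (scale-1)·z/height = 1 + (2.66-1)·7.75/16 = 1.804063
θ = twist·z/height = -97°·7.75/16 = -46.9844° = -0.820032 rad
cos θ = 0.682198, sin θ = -0.731168 (intermediates below are computed at full precision and shown rounded to 5 d.p.)
v1: (-5,-4) → rotate → (-6.33566,0.92705) → ×s → (-11.42993,1.67245) → (-11.43,1.67)
v2: (3.5,-1.5) → rotate → (1.29094,-3.58238) → ×s → (2.32894,-6.46284) → (2.33,-6.46)
v3: (4,1) → rotate → (3.45996,-2.24247) → ×s → (6.24198,-4.04556) → (6.24,-4.05)
v4: (1.5,4.5) → rotate → (4.31355,1.97314) → ×s → (7.78192,3.55967) → (7.78,3.56)

Cross-section at z=7.75: (-11.43,1.67) (2.33,-6.46) (6.24,-4.05) (7.78,3.56)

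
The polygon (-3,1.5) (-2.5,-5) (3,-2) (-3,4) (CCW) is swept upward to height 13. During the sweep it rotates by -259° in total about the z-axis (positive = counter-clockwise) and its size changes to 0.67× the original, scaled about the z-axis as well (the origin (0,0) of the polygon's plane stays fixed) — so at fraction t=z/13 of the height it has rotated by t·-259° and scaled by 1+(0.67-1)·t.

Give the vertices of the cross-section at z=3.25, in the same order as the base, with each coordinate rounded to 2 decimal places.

t = z/height = 3.25/13 = 0.25
s = 1 + (scale-1)·z/height = 1 + (0.67-1)·3.25/13 = 0.917500
θ = twist·z/height = -259°·3.25/13 = -64.7500° = -1.130101 rad
cos θ = 0.426569, sin θ = -0.904455 (intermediates below are computed at full precision and shown rounded to 5 d.p.)
v1: (-3,1.5) → rotate → (0.07698,3.35322) → ×s → (0.07063,3.07658) → (0.07,3.08)
v2: (-2.5,-5) → rotate → (-5.58870,0.12829) → ×s → (-5.12763,0.11771) → (-5.13,0.12)
v3: (3,-2) → rotate → (-0.52920,-3.56650) → ×s → (-0.48554,-3.27227) → (-0.49,-3.27)
v4: (-3,4) → rotate → (2.33811,4.41964) → ×s → (2.14522,4.05502) → (2.15,4.06)

Cross-section at z=3.25: (0.07,3.08) (-5.13,0.12) (-0.49,-3.27) (2.15,4.06)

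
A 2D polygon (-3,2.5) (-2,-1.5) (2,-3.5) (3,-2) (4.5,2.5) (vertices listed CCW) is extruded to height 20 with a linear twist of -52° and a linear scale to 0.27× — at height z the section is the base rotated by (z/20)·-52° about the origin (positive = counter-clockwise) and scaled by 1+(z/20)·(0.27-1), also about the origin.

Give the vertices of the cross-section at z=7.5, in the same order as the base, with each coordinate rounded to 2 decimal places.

Cross-section at z=7.5: (-1.45,2.44) (-1.73,-0.54) (0.52,-2.88) (1.57,-2.10) (3.69,0.62)

t = z/height = 7.5/20 = 0.375
s = 1 + (scale-1)·z/height = 1 + (0.27-1)·7.5/20 = 0.726250
θ = twist·z/height = -52°·7.5/20 = -19.5000° = -0.340339 rad
cos θ = 0.942641, sin θ = -0.333807 (intermediates below are computed at full precision and shown rounded to 5 d.p.)
v1: (-3,2.5) → rotate → (-1.99341,3.35802) → ×s → (-1.44771,2.43877) → (-1.45,2.44)
v2: (-2,-1.5) → rotate → (-2.38599,-0.74635) → ×s → (-1.73283,-0.54204) → (-1.73,-0.54)
v3: (2,-3.5) → rotate → (0.71696,-3.96686) → ×s → (0.52069,-2.88093) → (0.52,-2.88)
v4: (3,-2) → rotate → (2.16031,-2.88670) → ×s → (1.56893,-2.09647) → (1.57,-2.10)
v5: (4.5,2.5) → rotate → (5.07640,0.85447) → ×s → (3.68674,0.62056) → (3.69,0.62)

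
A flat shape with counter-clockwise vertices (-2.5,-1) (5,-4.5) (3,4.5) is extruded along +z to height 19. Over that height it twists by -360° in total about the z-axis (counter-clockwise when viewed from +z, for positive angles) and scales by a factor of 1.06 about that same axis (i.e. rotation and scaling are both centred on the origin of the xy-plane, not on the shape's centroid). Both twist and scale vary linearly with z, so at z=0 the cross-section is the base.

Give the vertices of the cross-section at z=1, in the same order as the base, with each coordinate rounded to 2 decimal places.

Cross-section at z=1: (-2.70,-0.13) (3.28,-5.90) (4.31,3.29)

t = z/height = 1/19 = 0.0526316
s = 1 + (scale-1)·z/height = 1 + (1.06-1)·1/19 = 1.003158
θ = twist·z/height = -360°·1/19 = -18.9474° = -0.330694 rad
cos θ = 0.945817, sin θ = -0.324699 (intermediates below are computed at full precision and shown rounded to 5 d.p.)
v1: (-2.5,-1) → rotate → (-2.68924,-0.13407) → ×s → (-2.69773,-0.13449) → (-2.70,-0.13)
v2: (5,-4.5) → rotate → (3.26794,-5.87967) → ×s → (3.27826,-5.89824) → (3.28,-5.90)
v3: (3,4.5) → rotate → (4.29860,3.28208) → ×s → (4.31217,3.29244) → (4.31,3.29)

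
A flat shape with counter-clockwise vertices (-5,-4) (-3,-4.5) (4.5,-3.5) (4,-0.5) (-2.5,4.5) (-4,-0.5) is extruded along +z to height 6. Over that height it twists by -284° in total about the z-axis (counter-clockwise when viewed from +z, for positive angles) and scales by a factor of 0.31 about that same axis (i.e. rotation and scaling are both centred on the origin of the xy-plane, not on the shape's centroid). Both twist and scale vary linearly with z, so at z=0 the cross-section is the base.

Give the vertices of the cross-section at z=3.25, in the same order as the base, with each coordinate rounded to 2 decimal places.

Cross-section at z=3.25: (1.71,3.63) (0.44,3.36) (-3.50,0.72) (-2.39,-0.82) (2.65,-1.84) (2.11,1.39)

t = z/height = 3.25/6 = 0.541667
s = 1 + (scale-1)·z/height = 1 + (0.31-1)·3.25/6 = 0.626250
θ = twist·z/height = -284°·3.25/6 = -153.8333° = -2.684898 rad
cos θ = -0.897515, sin θ = -0.440984 (intermediates below are computed at full precision and shown rounded to 5 d.p.)
v1: (-5,-4) → rotate → (2.72364,5.79498) → ×s → (1.70568,3.62911) → (1.71,3.63)
v2: (-3,-4.5) → rotate → (0.70812,5.36177) → ×s → (0.44346,3.35781) → (0.44,3.36)
v3: (4.5,-3.5) → rotate → (-5.58226,1.15688) → ×s → (-3.49589,0.72449) → (-3.50,0.72)
v4: (4,-0.5) → rotate → (-3.81055,-1.31518) → ×s → (-2.38636,-0.82363) → (-2.39,-0.82)
v5: (-2.5,4.5) → rotate → (4.22821,-2.93636) → ×s → (2.64792,-1.83889) → (2.65,-1.84)
v6: (-4,-0.5) → rotate → (3.36957,2.21269) → ×s → (2.11019,1.38570) → (2.11,1.39)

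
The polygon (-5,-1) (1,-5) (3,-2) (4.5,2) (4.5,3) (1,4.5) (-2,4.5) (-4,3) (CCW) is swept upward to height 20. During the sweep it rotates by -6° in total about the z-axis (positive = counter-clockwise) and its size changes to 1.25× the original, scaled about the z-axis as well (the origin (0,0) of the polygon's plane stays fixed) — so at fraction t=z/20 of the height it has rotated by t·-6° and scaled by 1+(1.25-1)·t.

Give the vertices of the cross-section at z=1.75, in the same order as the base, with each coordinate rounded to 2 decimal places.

t = z/height = 1.75/20 = 0.0875
s = 1 + (scale-1)·z/height = 1 + (1.25-1)·1.75/20 = 1.021875
θ = twist·z/height = -6°·1.75/20 = -0.5250° = -0.009163 rad
cos θ = 0.999958, sin θ = -0.009163 (intermediates below are computed at full precision and shown rounded to 5 d.p.)
v1: (-5,-1) → rotate → (-5.00895,-0.95414) → ×s → (-5.11852,-0.97502) → (-5.12,-0.98)
v2: (1,-5) → rotate → (0.95414,-5.00895) → ×s → (0.97502,-5.11852) → (0.98,-5.12)
v3: (3,-2) → rotate → (2.98155,-2.02740) → ×s → (3.04677,-2.07175) → (3.05,-2.07)
v4: (4.5,2) → rotate → (4.51814,1.95868) → ×s → (4.61697,2.00153) → (4.62,2.00)
v5: (4.5,3) → rotate → (4.52730,2.95864) → ×s → (4.62633,3.02336) → (4.63,3.02)
v6: (1,4.5) → rotate → (1.04119,4.49065) → ×s → (1.06397,4.58888) → (1.06,4.59)
v7: (-2,4.5) → rotate → (-1.95868,4.51814) → ×s → (-2.00153,4.61697) → (-2.00,4.62)
v8: (-4,3) → rotate → (-3.97234,3.03653) → ×s → (-4.05924,3.10295) → (-4.06,3.10)

Cross-section at z=1.75: (-5.12,-0.98) (0.98,-5.12) (3.05,-2.07) (4.62,2.00) (4.63,3.02) (1.06,4.59) (-2.00,4.62) (-4.06,3.10)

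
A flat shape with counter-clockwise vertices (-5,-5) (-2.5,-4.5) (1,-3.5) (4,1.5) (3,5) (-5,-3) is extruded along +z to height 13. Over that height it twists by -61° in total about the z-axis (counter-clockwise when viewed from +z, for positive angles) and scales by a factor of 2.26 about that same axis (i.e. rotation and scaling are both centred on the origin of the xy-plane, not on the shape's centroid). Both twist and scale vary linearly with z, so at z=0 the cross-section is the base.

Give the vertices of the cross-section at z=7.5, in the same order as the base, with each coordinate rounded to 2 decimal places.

t = z/height = 7.5/13 = 0.576923
s = 1 + (scale-1)·z/height = 1 + (2.26-1)·7.5/13 = 1.726923
θ = twist·z/height = -61°·7.5/13 = -35.1923° = -0.614222 rad
cos θ = 0.817222, sin θ = -0.576323 (intermediates below are computed at full precision and shown rounded to 5 d.p.)
v1: (-5,-5) → rotate → (-6.96772,-1.20450) → ×s → (-12.03272,-2.08008) → (-12.03,-2.08)
v2: (-2.5,-4.5) → rotate → (-4.63651,-2.23669) → ×s → (-8.00689,-3.86260) → (-8.01,-3.86)
v3: (1,-3.5) → rotate → (-1.19991,-3.43660) → ×s → (-2.07215,-5.93474) → (-2.07,-5.93)
v4: (4,1.5) → rotate → (4.13337,-1.07946) → ×s → (7.13802,-1.86414) → (7.14,-1.86)
v5: (3,5) → rotate → (5.33328,2.35714) → ×s → (9.21016,4.07061) → (9.21,4.07)
v6: (-5,-3) → rotate → (-5.81508,0.42995) → ×s → (-10.04219,0.74248) → (-10.04,0.74)

Cross-section at z=7.5: (-12.03,-2.08) (-8.01,-3.86) (-2.07,-5.93) (7.14,-1.86) (9.21,4.07) (-10.04,0.74)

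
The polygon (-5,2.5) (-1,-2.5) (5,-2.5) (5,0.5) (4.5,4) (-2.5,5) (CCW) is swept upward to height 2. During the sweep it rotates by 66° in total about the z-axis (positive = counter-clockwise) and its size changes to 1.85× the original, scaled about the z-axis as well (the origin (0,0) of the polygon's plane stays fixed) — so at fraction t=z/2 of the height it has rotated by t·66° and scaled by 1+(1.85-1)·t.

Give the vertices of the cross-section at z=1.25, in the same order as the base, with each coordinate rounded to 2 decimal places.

t = z/height = 1.25/2 = 0.625
s = 1 + (scale-1)·z/height = 1 + (1.85-1)·1.25/2 = 1.531250
θ = twist·z/height = 66°·1.25/2 = 41.2500° = 0.719948 rad
cos θ = 0.751840, sin θ = 0.659346 (intermediates below are computed at full precision and shown rounded to 5 d.p.)
v1: (-5,2.5) → rotate → (-5.40756,-1.41713) → ×s → (-8.28033,-2.16998) → (-8.28,-2.17)
v2: (-1,-2.5) → rotate → (0.89652,-2.53895) → ×s → (1.37280,-3.88776) → (1.37,-3.89)
v3: (5,-2.5) → rotate → (5.40756,1.41713) → ×s → (8.28033,2.16998) → (8.28,2.17)
v4: (5,0.5) → rotate → (3.42953,3.67265) → ×s → (5.25146,5.62374) → (5.25,5.62)
v5: (4.5,4) → rotate → (0.74590,5.97442) → ×s → (1.14215,9.14832) → (1.14,9.15)
v6: (-2.5,5) → rotate → (-5.17633,2.11083) → ×s → (-7.92625,3.23222) → (-7.93,3.23)

Cross-section at z=1.25: (-8.28,-2.17) (1.37,-3.89) (8.28,2.17) (5.25,5.62) (1.14,9.15) (-7.93,3.23)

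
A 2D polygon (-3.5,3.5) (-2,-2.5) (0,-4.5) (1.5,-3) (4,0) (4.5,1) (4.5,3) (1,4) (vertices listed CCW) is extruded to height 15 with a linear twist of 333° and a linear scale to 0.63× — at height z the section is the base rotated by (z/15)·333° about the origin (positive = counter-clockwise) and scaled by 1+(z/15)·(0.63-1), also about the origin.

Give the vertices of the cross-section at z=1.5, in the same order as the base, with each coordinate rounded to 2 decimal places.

t = z/height = 1.5/15 = 0.1
s = 1 + (scale-1)·z/height = 1 + (0.63-1)·1.5/15 = 0.963000
θ = twist·z/height = 333°·1.5/15 = 33.3000° = 0.581195 rad
cos θ = 0.835807, sin θ = 0.549023 (intermediates below are computed at full precision and shown rounded to 5 d.p.)
v1: (-3.5,3.5) → rotate → (-4.84691,1.00375) → ×s → (-4.66757,0.96661) → (-4.67,0.97)
v2: (-2,-2.5) → rotate → (-0.29906,-3.18756) → ×s → (-0.28799,-3.06962) → (-0.29,-3.07)
v3: (0,-4.5) → rotate → (2.47060,-3.76113) → ×s → (2.37919,-3.62197) → (2.38,-3.62)
v4: (1.5,-3) → rotate → (2.90078,-1.68389) → ×s → (2.79345,-1.62158) → (2.79,-1.62)
v5: (4,0) → rotate → (3.34323,2.19609) → ×s → (3.21953,2.11484) → (3.22,2.11)
v6: (4.5,1) → rotate → (3.21211,3.30641) → ×s → (3.09326,3.18407) → (3.09,3.18)
v7: (4.5,3) → rotate → (2.11406,4.97802) → ×s → (2.03584,4.79384) → (2.04,4.79)
v8: (1,4) → rotate → (-1.36028,3.89225) → ×s → (-1.30995,3.74824) → (-1.31,3.75)

Cross-section at z=1.5: (-4.67,0.97) (-0.29,-3.07) (2.38,-3.62) (2.79,-1.62) (3.22,2.11) (3.09,3.18) (2.04,4.79) (-1.31,3.75)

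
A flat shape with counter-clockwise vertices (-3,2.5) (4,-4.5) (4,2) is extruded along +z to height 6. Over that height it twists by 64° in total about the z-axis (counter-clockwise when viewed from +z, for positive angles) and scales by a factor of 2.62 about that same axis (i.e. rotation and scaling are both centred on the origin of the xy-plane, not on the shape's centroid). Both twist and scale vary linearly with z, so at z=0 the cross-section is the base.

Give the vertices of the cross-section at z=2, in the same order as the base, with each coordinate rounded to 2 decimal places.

Cross-section at z=2: (-5.70,1.91) (8.26,-4.21) (4.62,5.11)

t = z/height = 2/6 = 0.333333
s = 1 + (scale-1)·z/height = 1 + (2.62-1)·2/6 = 1.540000
θ = twist·z/height = 64°·2/6 = 21.3333° = 0.372337 rad
cos θ = 0.931480, sin θ = 0.363793 (intermediates below are computed at full precision and shown rounded to 5 d.p.)
v1: (-3,2.5) → rotate → (-3.70392,1.23732) → ×s → (-5.70404,1.90547) → (-5.70,1.91)
v2: (4,-4.5) → rotate → (5.36299,-2.73649) → ×s → (8.25900,-4.21419) → (8.26,-4.21)
v3: (4,2) → rotate → (2.99833,3.31813) → ×s → (4.61743,5.10992) → (4.62,5.11)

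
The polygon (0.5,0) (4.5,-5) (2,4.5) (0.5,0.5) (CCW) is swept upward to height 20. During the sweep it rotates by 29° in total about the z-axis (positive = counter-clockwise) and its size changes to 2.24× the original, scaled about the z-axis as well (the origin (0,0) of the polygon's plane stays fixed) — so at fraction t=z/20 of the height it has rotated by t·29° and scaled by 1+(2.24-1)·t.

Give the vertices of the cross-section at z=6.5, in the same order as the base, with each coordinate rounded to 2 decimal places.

t = z/height = 6.5/20 = 0.325
s = 1 + (scale-1)·z/height = 1 + (2.24-1)·6.5/20 = 1.403000
θ = twist·z/height = 29°·6.5/20 = 9.4250° = 0.164497 rad
cos θ = 0.986501, sin θ = 0.163756 (intermediates below are computed at full precision and shown rounded to 5 d.p.)
v1: (0.5,0) → rotate → (0.49325,0.08188) → ×s → (0.69203,0.11488) → (0.69,0.11)
v2: (4.5,-5) → rotate → (5.25804,-4.19560) → ×s → (7.37702,-5.88643) → (7.38,-5.89)
v3: (2,4.5) → rotate → (1.23610,4.76677) → ×s → (1.73425,6.68777) → (1.73,6.69)
v4: (0.5,0.5) → rotate → (0.41137,0.57513) → ×s → (0.57716,0.80691) → (0.58,0.81)

Cross-section at z=6.5: (0.69,0.11) (7.38,-5.89) (1.73,6.69) (0.58,0.81)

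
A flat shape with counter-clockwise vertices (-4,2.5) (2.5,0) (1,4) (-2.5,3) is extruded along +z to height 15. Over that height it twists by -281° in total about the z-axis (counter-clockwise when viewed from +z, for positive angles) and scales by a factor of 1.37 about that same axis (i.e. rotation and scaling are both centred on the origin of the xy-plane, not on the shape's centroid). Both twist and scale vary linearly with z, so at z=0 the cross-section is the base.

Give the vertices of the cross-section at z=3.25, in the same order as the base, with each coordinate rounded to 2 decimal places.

t = z/height = 3.25/15 = 0.216667
s = 1 + (scale-1)·z/height = 1 + (1.37-1)·3.25/15 = 1.080167
θ = twist·z/height = -281°·3.25/15 = -60.8833° = -1.062615 rad
cos θ = 0.486590, sin θ = -0.873631 (intermediates below are computed at full precision and shown rounded to 5 d.p.)
v1: (-4,2.5) → rotate → (0.23772,4.71100) → ×s → (0.25678,5.08866) → (0.26,5.09)
v2: (2.5,0) → rotate → (1.21647,-2.18408) → ×s → (1.31399,-2.35917) → (1.31,-2.36)
v3: (1,4) → rotate → (3.98111,1.07273) → ×s → (4.30026,1.15872) → (4.30,1.16)
v4: (-2.5,3) → rotate → (1.40442,3.64385) → ×s → (1.51701,3.93596) → (1.52,3.94)

Cross-section at z=3.25: (0.26,5.09) (1.31,-2.36) (4.30,1.16) (1.52,3.94)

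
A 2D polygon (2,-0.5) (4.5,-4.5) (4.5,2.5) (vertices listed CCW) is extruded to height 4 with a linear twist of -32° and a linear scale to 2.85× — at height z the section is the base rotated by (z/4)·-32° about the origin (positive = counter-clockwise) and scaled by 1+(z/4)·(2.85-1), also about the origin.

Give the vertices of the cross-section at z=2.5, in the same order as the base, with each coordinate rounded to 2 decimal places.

Cross-section at z=2.5: (3.68,-2.49) (5.80,-12.44) (10.96,1.75)

t = z/height = 2.5/4 = 0.625
s = 1 + (scale-1)·z/height = 1 + (2.85-1)·2.5/4 = 2.156250
θ = twist·z/height = -32°·2.5/4 = -20.0000° = -0.349066 rad
cos θ = 0.939693, sin θ = -0.342020 (intermediates below are computed at full precision and shown rounded to 5 d.p.)
v1: (2,-0.5) → rotate → (1.70838,-1.15389) → ×s → (3.68368,-2.48807) → (3.68,-2.49)
v2: (4.5,-4.5) → rotate → (2.68953,-5.76771) → ×s → (5.79929,-12.43662) → (5.80,-12.44)
v3: (4.5,2.5) → rotate → (5.08367,0.81014) → ×s → (10.96166,1.74687) → (10.96,1.75)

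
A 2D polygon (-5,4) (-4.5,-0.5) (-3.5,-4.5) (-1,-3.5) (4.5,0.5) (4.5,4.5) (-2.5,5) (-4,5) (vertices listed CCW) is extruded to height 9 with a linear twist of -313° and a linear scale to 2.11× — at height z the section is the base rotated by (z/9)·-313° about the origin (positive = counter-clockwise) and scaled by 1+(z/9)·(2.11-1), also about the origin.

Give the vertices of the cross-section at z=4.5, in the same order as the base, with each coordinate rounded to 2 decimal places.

Cross-section at z=4.5: (9.61,-2.60) (6.11,3.50) (2.20,8.59) (-0.74,5.61) (-6.11,-3.50) (-3.63,-9.21) (6.67,-5.58) (8.80,-4.65)

t = z/height = 4.5/9 = 0.5
s = 1 + (scale-1)·z/height = 1 + (2.11-1)·4.5/9 = 1.555000
θ = twist·z/height = -313°·4.5/9 = -156.5000° = -2.731440 rad
cos θ = -0.917060, sin θ = -0.398749 (intermediates below are computed at full precision and shown rounded to 5 d.p.)
v1: (-5,4) → rotate → (6.18030,-1.67449) → ×s → (9.61036,-2.60384) → (9.61,-2.60)
v2: (-4.5,-0.5) → rotate → (3.92740,2.25290) → ×s → (6.10710,3.50326) → (6.11,3.50)
v3: (-3.5,-4.5) → rotate → (1.41534,5.52239) → ×s → (2.20085,8.58732) → (2.20,8.59)
v4: (-1,-3.5) → rotate → (-0.47856,3.60846) → ×s → (-0.74416,5.61115) → (-0.74,5.61)
v5: (4.5,0.5) → rotate → (-3.92740,-2.25290) → ×s → (-6.10710,-3.50326) → (-6.11,-3.50)
v6: (4.5,4.5) → rotate → (-2.33240,-5.92114) → ×s → (-3.62688,-9.20737) → (-3.63,-9.21)
v7: (-2.5,5) → rotate → (4.28640,-3.58843) → ×s → (6.66535,-5.58001) → (6.67,-5.58)
v8: (-4,5) → rotate → (5.66199,-2.99030) → ×s → (8.80439,-4.64992) → (8.80,-4.65)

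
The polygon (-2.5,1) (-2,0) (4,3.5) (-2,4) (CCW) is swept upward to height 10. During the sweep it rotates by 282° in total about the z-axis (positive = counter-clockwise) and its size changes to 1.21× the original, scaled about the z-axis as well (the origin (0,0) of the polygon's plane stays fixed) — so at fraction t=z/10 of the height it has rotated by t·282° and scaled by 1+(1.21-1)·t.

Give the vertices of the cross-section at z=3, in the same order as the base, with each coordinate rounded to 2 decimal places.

t = z/height = 3/10 = 0.3
s = 1 + (scale-1)·z/height = 1 + (1.21-1)·3/10 = 1.063000
θ = twist·z/height = 282°·3/10 = 84.6000° = 1.476549 rad
cos θ = 0.094108, sin θ = 0.995562 (intermediates below are computed at full precision and shown rounded to 5 d.p.)
v1: (-2.5,1) → rotate → (-1.23083,-2.39480) → ×s → (-1.30838,-2.54567) → (-1.31,-2.55)
v2: (-2,0) → rotate → (-0.18822,-1.99112) → ×s → (-0.20007,-2.11656) → (-0.20,-2.12)
v3: (4,3.5) → rotate → (-3.10803,4.31163) → ×s → (-3.30384,4.58326) → (-3.30,4.58)
v4: (-2,4) → rotate → (-4.17046,-1.61469) → ×s → (-4.43320,-1.71642) → (-4.43,-1.72)

Cross-section at z=3: (-1.31,-2.55) (-0.20,-2.12) (-3.30,4.58) (-4.43,-1.72)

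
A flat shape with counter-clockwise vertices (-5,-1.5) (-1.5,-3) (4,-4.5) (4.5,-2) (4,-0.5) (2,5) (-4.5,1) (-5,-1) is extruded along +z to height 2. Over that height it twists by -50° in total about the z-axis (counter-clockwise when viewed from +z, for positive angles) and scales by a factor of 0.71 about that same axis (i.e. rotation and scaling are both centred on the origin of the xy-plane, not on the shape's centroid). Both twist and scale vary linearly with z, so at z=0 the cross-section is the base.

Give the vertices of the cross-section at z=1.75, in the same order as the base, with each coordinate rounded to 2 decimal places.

Cross-section at z=1.75: (-3.47,1.77) (-2.36,-0.84) (-0.17,-4.49) (1.39,-3.40) (1.90,-2.33) (3.66,1.66) (-1.91,2.86) (-3.21,2.04)

t = z/height = 1.75/2 = 0.875
s = 1 + (scale-1)·z/height = 1 + (0.71-1)·1.75/2 = 0.746250
θ = twist·z/height = -50°·1.75/2 = -43.7500° = -0.763582 rad
cos θ = 0.722364, sin θ = -0.691513 (intermediates below are computed at full precision and shown rounded to 5 d.p.)
v1: (-5,-1.5) → rotate → (-4.64909,2.37402) → ×s → (-3.46938,1.77161) → (-3.47,1.77)
v2: (-1.5,-3) → rotate → (-3.15809,-1.12982) → ×s → (-2.35672,-0.84313) → (-2.36,-0.84)
v3: (4,-4.5) → rotate → (-0.22235,-6.01669) → ×s → (-0.16593,-4.48995) → (-0.17,-4.49)
v4: (4.5,-2) → rotate → (1.86761,-4.55654) → ×s → (1.39371,-3.40032) → (1.39,-3.40)
v5: (4,-0.5) → rotate → (2.54370,-3.12723) → ×s → (1.89824,-2.33370) → (1.90,-2.33)
v6: (2,5) → rotate → (4.90229,2.22879) → ×s → (3.65834,1.66324) → (3.66,1.66)
v7: (-4.5,1) → rotate → (-2.55912,3.83417) → ×s → (-1.90975,2.86125) → (-1.91,2.86)
v8: (-5,-1) → rotate → (-4.30333,2.73520) → ×s → (-3.21136,2.04114) → (-3.21,2.04)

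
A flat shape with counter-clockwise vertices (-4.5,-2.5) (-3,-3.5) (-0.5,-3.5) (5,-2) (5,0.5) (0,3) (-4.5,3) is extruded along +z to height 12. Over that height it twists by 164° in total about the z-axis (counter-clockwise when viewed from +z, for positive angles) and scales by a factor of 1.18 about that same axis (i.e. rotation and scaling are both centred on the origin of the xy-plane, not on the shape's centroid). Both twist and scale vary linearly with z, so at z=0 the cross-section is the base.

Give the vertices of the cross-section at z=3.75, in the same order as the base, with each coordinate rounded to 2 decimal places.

Cross-section at z=3.75: (-0.92,-5.36) (0.90,-4.79) (2.55,-2.73) (4.95,2.80) (2.89,4.45) (-2.47,1.98) (-5.45,-1.72)

t = z/height = 3.75/12 = 0.3125
s = 1 + (scale-1)·z/height = 1 + (1.18-1)·3.75/12 = 1.056250
θ = twist·z/height = 164°·3.75/12 = 51.2500° = 0.894481 rad
cos θ = 0.625923, sin θ = 0.779884 (intermediates below are computed at full precision and shown rounded to 5 d.p.)
v1: (-4.5,-2.5) → rotate → (-0.86694,-5.07429) → ×s → (-0.91571,-5.35972) → (-0.92,-5.36)
v2: (-3,-3.5) → rotate → (0.85183,-4.53039) → ×s → (0.89974,-4.78522) → (0.90,-4.79)
v3: (-0.5,-3.5) → rotate → (2.41663,-2.58067) → ×s → (2.55257,-2.72584) → (2.55,-2.73)
v4: (5,-2) → rotate → (4.68939,2.64758) → ×s → (4.95316,2.79650) → (4.95,2.80)
v5: (5,0.5) → rotate → (2.73968,4.21238) → ×s → (2.89378,4.44933) → (2.89,4.45)
v6: (0,3) → rotate → (-2.33965,1.87777) → ×s → (-2.47126,1.98340) → (-2.47,1.98)
v7: (-4.5,3) → rotate → (-5.15631,-1.63171) → ×s → (-5.44635,-1.72349) → (-5.45,-1.72)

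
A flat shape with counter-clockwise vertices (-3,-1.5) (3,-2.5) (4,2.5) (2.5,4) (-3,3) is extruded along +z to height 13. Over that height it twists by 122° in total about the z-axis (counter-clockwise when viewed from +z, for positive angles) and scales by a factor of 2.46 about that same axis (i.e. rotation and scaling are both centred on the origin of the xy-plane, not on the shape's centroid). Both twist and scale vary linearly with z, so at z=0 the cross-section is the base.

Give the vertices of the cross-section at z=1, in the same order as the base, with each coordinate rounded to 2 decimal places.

Cross-section at z=1: (-3.02,-2.19) (3.75,-2.20) (3.94,3.47) (2.02,4.84) (-3.84,2.75)

t = z/height = 1/13 = 0.0769231
s = 1 + (scale-1)·z/height = 1 + (2.46-1)·1/13 = 1.112308
θ = twist·z/height = 122°·1/13 = 9.3846° = 0.163792 rad
cos θ = 0.986616, sin θ = 0.163061 (intermediates below are computed at full precision and shown rounded to 5 d.p.)
v1: (-3,-1.5) → rotate → (-2.71526,-1.96911) → ×s → (-3.02020,-2.19025) → (-3.02,-2.19)
v2: (3,-2.5) → rotate → (3.36750,-1.97736) → ×s → (3.74570,-2.19943) → (3.75,-2.20)
v3: (4,2.5) → rotate → (3.53881,3.11878) → ×s → (3.93625,3.46905) → (3.94,3.47)
v4: (2.5,4) → rotate → (1.81430,4.35412) → ×s → (2.01806,4.84312) → (2.02,4.84)
v5: (-3,3) → rotate → (-3.44903,2.47066) → ×s → (-3.83638,2.74814) → (-3.84,2.75)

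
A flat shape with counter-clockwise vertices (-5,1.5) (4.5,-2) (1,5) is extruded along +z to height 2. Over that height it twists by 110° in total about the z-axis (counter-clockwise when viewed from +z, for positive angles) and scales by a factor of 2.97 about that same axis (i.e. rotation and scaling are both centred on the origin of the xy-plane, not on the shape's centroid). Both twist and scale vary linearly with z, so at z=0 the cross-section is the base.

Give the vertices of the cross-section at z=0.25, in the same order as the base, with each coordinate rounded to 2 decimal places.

Cross-section at z=0.25: (-6.50,0.33) (6.04,-1.09) (-0.27,6.35)

t = z/height = 0.25/2 = 0.125
s = 1 + (scale-1)·z/height = 1 + (2.97-1)·0.25/2 = 1.246250
θ = twist·z/height = 110°·0.25/2 = 13.7500° = 0.239983 rad
cos θ = 0.971342, sin θ = 0.237686 (intermediates below are computed at full precision and shown rounded to 5 d.p.)
v1: (-5,1.5) → rotate → (-5.21324,0.26858) → ×s → (-6.49700,0.33472) → (-6.50,0.33)
v2: (4.5,-2) → rotate → (4.84641,-0.87310) → ×s → (6.03984,-1.08810) → (6.04,-1.09)
v3: (1,5) → rotate → (-0.21709,5.09440) → ×s → (-0.27055,6.34889) → (-0.27,6.35)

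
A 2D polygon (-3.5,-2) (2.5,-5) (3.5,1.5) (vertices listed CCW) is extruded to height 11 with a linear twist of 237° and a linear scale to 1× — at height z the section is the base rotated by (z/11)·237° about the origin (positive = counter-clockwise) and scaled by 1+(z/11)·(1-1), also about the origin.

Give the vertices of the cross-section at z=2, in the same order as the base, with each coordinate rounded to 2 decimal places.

t = z/height = 2/11 = 0.181818
s = 1 + (scale-1)·z/height = 1 + (1-1)·2/11 = 1.000000
θ = twist·z/height = 237°·2/11 = 43.0909° = 0.752078 rad
cos θ = 0.730271, sin θ = 0.683158 (intermediates below are computed at full precision and shown rounded to 5 d.p.)
v1: (-3.5,-2) → rotate → (-1.18963,-3.85159) → ×s → (-1.18963,-3.85159) → (-1.19,-3.85)
v2: (2.5,-5) → rotate → (5.24147,-1.94346) → ×s → (5.24147,-1.94346) → (5.24,-1.94)
v3: (3.5,1.5) → rotate → (1.53121,3.48646) → ×s → (1.53121,3.48646) → (1.53,3.49)

Cross-section at z=2: (-1.19,-3.85) (5.24,-1.94) (1.53,3.49)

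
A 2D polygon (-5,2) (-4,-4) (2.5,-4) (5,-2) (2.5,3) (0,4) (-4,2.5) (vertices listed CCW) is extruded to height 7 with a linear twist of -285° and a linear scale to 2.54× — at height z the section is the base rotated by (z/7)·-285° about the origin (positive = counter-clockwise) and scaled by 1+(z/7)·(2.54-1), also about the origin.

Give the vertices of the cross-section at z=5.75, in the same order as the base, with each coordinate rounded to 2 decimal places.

Cross-section at z=5.75: (2.97,-11.83) (12.65,-2.03) (4.02,9.90) (-2.97,11.83) (-8.82,0.60) (-7.34,-5.31) (0.72,-10.66)

t = z/height = 5.75/7 = 0.821429
s = 1 + (scale-1)·z/height = 1 + (2.54-1)·5.75/7 = 2.265000
θ = twist·z/height = -285°·5.75/7 = -234.1071° = -4.085940 rad
cos θ = -0.586271, sin θ = 0.810115 (intermediates below are computed at full precision and shown rounded to 5 d.p.)
v1: (-5,2) → rotate → (1.31113,-5.22312) → ×s → (2.96970,-11.83036) → (2.97,-11.83)
v2: (-4,-4) → rotate → (5.58554,-0.89537) → ×s → (12.65126,-2.02802) → (12.65,-2.03)
v3: (2.5,-4) → rotate → (1.77478,4.37037) → ×s → (4.01988,9.89889) → (4.02,9.90)
v4: (5,-2) → rotate → (-1.31113,5.22312) → ×s → (-2.96970,11.83036) → (-2.97,11.83)
v5: (2.5,3) → rotate → (-3.89602,0.26647) → ×s → (-8.82449,0.60356) → (-8.82,0.60)
v6: (0,4) → rotate → (-3.24046,-2.34509) → ×s → (-7.33964,-5.31162) → (-7.34,-5.31)
v7: (-4,2.5) → rotate → (0.31980,-4.70614) → ×s → (0.72434,-10.65940) → (0.72,-10.66)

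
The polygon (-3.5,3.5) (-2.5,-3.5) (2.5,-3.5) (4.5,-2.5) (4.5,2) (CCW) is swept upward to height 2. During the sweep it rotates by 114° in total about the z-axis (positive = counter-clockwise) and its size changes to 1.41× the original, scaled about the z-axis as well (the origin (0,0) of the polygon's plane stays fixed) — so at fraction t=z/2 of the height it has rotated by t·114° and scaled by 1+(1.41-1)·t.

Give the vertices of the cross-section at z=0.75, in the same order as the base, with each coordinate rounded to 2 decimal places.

t = z/height = 0.75/2 = 0.375
s = 1 + (scale-1)·z/height = 1 + (1.41-1)·0.75/2 = 1.153750
θ = twist·z/height = 114°·0.75/2 = 42.7500° = 0.746128 rad
cos θ = 0.734323, sin θ = 0.678801 (intermediates below are computed at full precision and shown rounded to 5 d.p.)
v1: (-3.5,3.5) → rotate → (-4.94593,0.19433) → ×s → (-5.70637,0.22420) → (-5.71,0.22)
v2: (-2.5,-3.5) → rotate → (0.54000,-4.26713) → ×s → (0.62302,-4.92320) → (0.62,-4.92)
v3: (2.5,-3.5) → rotate → (4.21161,-0.87313) → ×s → (4.85914,-1.00737) → (4.86,-1.01)
v4: (4.5,-2.5) → rotate → (5.00145,1.21880) → ×s → (5.77043,1.40619) → (5.77,1.41)
v5: (4.5,2) → rotate → (1.94685,4.52325) → ×s → (2.24618,5.21870) → (2.25,5.22)

Cross-section at z=0.75: (-5.71,0.22) (0.62,-4.92) (4.86,-1.01) (5.77,1.41) (2.25,5.22)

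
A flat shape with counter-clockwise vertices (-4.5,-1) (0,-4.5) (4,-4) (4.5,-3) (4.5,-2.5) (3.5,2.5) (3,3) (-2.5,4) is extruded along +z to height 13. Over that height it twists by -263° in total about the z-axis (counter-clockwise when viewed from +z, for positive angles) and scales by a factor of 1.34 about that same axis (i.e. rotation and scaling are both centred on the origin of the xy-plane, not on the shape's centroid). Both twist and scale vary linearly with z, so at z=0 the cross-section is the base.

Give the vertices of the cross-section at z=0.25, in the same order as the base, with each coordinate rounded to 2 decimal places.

t = z/height = 0.25/13 = 0.0192308
s = 1 + (scale-1)·z/height = 1 + (1.34-1)·0.25/13 = 1.006538
θ = twist·z/height = -263°·0.25/13 = -5.0577° = -0.088273 rad
cos θ = 0.996106, sin θ = -0.088159 (intermediates below are computed at full precision and shown rounded to 5 d.p.)
v1: (-4.5,-1) → rotate → (-4.57064,-0.59939) → ×s → (-4.60052,-0.60331) → (-4.60,-0.60)
v2: (0,-4.5) → rotate → (-0.39671,-4.48248) → ×s → (-0.39931,-4.51179) → (-0.40,-4.51)
v3: (4,-4) → rotate → (3.63179,-4.33706) → ×s → (3.65554,-4.36542) → (3.66,-4.37)
v4: (4.5,-3) → rotate → (4.21800,-3.38503) → ×s → (4.24558,-3.40717) → (4.25,-3.41)
v5: (4.5,-2.5) → rotate → (4.26208,-2.88698) → ×s → (4.28995,-2.90586) → (4.29,-2.91)
v6: (3.5,2.5) → rotate → (3.70677,2.18171) → ×s → (3.73101,2.19598) → (3.73,2.20)
v7: (3,3) → rotate → (3.25280,2.72384) → ×s → (3.27406,2.74165) → (3.27,2.74)
v8: (-2.5,4) → rotate → (-2.13763,4.20482) → ×s → (-2.15161,4.23232) → (-2.15,4.23)

Cross-section at z=0.25: (-4.60,-0.60) (-0.40,-4.51) (3.66,-4.37) (4.25,-3.41) (4.29,-2.91) (3.73,2.20) (3.27,2.74) (-2.15,4.23)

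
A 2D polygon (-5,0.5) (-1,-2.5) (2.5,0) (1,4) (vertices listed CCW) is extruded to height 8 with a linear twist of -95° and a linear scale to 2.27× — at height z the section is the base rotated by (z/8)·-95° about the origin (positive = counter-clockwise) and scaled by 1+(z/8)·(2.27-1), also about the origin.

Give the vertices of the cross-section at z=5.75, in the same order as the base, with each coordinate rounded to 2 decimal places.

t = z/height = 5.75/8 = 0.71875
s = 1 + (scale-1)·z/height = 1 + (2.27-1)·5.75/8 = 1.912813
θ = twist·z/height = -95°·5.75/8 = -68.2813° = -1.191733 rad
cos θ = 0.370051, sin θ = -0.929012 (intermediates below are computed at full precision and shown rounded to 5 d.p.)
v1: (-5,0.5) → rotate → (-1.38575,4.83008) → ×s → (-2.65068,9.23904) → (-2.65,9.24)
v2: (-1,-2.5) → rotate → (-2.69258,0.00388) → ×s → (-5.15040,0.00743) → (-5.15,0.01)
v3: (2.5,0) → rotate → (0.92513,-2.32253) → ×s → (1.76959,-4.44256) → (1.77,-4.44)
v4: (1,4) → rotate → (4.08610,0.55119) → ×s → (7.81594,1.05433) → (7.82,1.05)

Cross-section at z=5.75: (-2.65,9.24) (-5.15,0.01) (1.77,-4.44) (7.82,1.05)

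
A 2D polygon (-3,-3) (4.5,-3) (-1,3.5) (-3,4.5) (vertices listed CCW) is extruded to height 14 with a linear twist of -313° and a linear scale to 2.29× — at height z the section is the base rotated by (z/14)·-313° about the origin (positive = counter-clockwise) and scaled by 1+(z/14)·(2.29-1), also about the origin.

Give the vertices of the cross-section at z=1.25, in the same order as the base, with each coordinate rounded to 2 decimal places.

Cross-section at z=1.25: (-4.52,-1.39) (2.87,-5.31) (0.84,3.97) (-0.60,6.00)

t = z/height = 1.25/14 = 0.0892857
s = 1 + (scale-1)·z/height = 1 + (2.29-1)·1.25/14 = 1.115179
θ = twist·z/height = -313°·1.25/14 = -27.9464° = -0.487757 rad
cos θ = 0.883386, sin θ = -0.468646 (intermediates below are computed at full precision and shown rounded to 5 d.p.)
v1: (-3,-3) → rotate → (-4.05610,-1.24422) → ×s → (-4.52327,-1.38753) → (-4.52,-1.39)
v2: (4.5,-3) → rotate → (2.56930,-4.75906) → ×s → (2.86523,-5.30721) → (2.87,-5.31)
v3: (-1,3.5) → rotate → (0.75687,3.56050) → ×s → (0.84405,3.97059) → (0.84,3.97)
v4: (-3,4.5) → rotate → (-0.54125,5.38118) → ×s → (-0.60359,6.00097) → (-0.60,6.00)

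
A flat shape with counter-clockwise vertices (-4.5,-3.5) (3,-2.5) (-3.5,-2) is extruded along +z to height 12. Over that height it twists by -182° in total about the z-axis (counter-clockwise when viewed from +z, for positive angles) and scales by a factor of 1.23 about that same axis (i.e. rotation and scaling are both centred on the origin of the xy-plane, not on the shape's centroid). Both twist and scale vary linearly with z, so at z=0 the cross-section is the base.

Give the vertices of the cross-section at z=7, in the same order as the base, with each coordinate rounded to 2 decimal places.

Cross-section at z=7: (-2.39,6.01) (-3.67,-2.48) (-1.07,4.44)

t = z/height = 7/12 = 0.583333
s = 1 + (scale-1)·z/height = 1 + (1.23-1)·7/12 = 1.134167
θ = twist·z/height = -182°·7/12 = -106.1667° = -1.852958 rad
cos θ = -0.278432, sin θ = -0.960456 (intermediates below are computed at full precision and shown rounded to 5 d.p.)
v1: (-4.5,-3.5) → rotate → (-2.10865,5.29656) → ×s → (-2.39156,6.00719) → (-2.39,6.01)
v2: (3,-2.5) → rotate → (-3.23644,-2.18529) → ×s → (-3.67066,-2.47848) → (-3.67,-2.48)
v3: (-3.5,-2) → rotate → (-0.94640,3.91846) → ×s → (-1.07337,4.44419) → (-1.07,4.44)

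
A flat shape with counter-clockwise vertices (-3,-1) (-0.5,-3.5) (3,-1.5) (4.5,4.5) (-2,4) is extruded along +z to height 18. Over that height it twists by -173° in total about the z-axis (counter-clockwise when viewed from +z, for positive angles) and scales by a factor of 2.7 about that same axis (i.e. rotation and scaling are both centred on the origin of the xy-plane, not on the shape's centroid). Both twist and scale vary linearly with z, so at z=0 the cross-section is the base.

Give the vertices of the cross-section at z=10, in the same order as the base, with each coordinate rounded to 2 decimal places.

t = z/height = 10/18 = 0.555556
s = 1 + (scale-1)·z/height = 1 + (2.7-1)·10/18 = 1.944444
θ = twist·z/height = -173°·10/18 = -96.1111° = -1.677455 rad
cos θ = -0.106457, sin θ = -0.994317 (intermediates below are computed at full precision and shown rounded to 5 d.p.)
v1: (-3,-1) → rotate → (-0.67495,3.08941) → ×s → (-1.31240,6.00718) → (-1.31,6.01)
v2: (-0.5,-3.5) → rotate → (-3.42688,0.86976) → ×s → (-6.66338,1.69120) → (-6.66,1.69)
v3: (3,-1.5) → rotate → (-1.81085,-2.82327) → ×s → (-3.52109,-5.48969) → (-3.52,-5.49)
v4: (4.5,4.5) → rotate → (3.99537,-4.95348) → ×s → (7.76878,-9.63177) → (7.77,-9.63)
v5: (-2,4) → rotate → (4.19018,1.56281) → ×s → (8.14758,3.03879) → (8.15,3.04)

Cross-section at z=10: (-1.31,6.01) (-6.66,1.69) (-3.52,-5.49) (7.77,-9.63) (8.15,3.04)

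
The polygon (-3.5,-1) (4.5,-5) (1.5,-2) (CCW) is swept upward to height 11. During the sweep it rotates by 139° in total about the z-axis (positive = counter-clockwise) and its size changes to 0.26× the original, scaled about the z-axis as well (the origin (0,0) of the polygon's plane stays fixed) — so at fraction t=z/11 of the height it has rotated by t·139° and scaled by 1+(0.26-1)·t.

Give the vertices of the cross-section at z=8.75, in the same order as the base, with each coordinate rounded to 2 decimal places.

t = z/height = 8.75/11 = 0.795455
s = 1 + (scale-1)·z/height = 1 + (0.26-1)·8.75/11 = 0.411364
θ = twist·z/height = 139°·8.75/11 = 110.5682° = 1.929779 rad
cos θ = -0.351322, sin θ = 0.936255 (intermediates below are computed at full precision and shown rounded to 5 d.p.)
v1: (-3.5,-1) → rotate → (2.16588,-2.92557) → ×s → (0.89096,-1.20347) → (0.89,-1.20)
v2: (4.5,-5) → rotate → (3.10033,5.96976) → ×s → (1.27536,2.45574) → (1.28,2.46)
v3: (1.5,-2) → rotate → (1.34553,2.10703) → ×s → (0.55350,0.86675) → (0.55,0.87)

Cross-section at z=8.75: (0.89,-1.20) (1.28,2.46) (0.55,0.87)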